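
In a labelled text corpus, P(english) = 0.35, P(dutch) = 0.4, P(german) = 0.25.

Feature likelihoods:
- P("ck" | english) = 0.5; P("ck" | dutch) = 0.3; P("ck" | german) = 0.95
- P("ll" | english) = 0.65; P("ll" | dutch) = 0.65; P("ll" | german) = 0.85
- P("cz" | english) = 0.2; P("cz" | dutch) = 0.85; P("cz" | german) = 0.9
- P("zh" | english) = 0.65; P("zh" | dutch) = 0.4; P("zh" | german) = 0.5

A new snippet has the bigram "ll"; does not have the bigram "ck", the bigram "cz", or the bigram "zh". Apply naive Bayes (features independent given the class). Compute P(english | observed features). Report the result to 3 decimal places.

0.653

english: 0.35 × (1−0.5) × 0.65 × (1−0.2) × (1−0.65) = 0.03185
dutch: 0.4 × (1−0.3) × 0.65 × (1−0.85) × (1−0.4) = 0.01638
german: 0.25 × (1−0.95) × 0.85 × (1−0.9) × (1−0.5) = 0.00053125
P(english | x) = 0.03185 / 0.04876125 ≈ 0.653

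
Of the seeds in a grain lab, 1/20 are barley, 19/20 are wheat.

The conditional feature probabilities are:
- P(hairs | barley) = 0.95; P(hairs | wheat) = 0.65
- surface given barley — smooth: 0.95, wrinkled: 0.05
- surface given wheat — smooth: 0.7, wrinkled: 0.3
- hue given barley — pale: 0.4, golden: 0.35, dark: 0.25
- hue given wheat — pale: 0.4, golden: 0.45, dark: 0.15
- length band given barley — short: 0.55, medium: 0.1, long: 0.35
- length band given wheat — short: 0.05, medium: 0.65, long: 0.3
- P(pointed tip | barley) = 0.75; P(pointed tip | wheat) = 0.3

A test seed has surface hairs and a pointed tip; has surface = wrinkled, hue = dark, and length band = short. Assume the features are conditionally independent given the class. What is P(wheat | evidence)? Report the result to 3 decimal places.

barley: 0.05 × 0.95 × 0.05 × 0.25 × 0.55 × 0.75 = 0.000244921875
wheat: 0.95 × 0.65 × 0.3 × 0.15 × 0.05 × 0.3 = 0.0004168125
P(wheat | x) = 0.0004168125 / 0.000661734375 ≈ 0.630

0.630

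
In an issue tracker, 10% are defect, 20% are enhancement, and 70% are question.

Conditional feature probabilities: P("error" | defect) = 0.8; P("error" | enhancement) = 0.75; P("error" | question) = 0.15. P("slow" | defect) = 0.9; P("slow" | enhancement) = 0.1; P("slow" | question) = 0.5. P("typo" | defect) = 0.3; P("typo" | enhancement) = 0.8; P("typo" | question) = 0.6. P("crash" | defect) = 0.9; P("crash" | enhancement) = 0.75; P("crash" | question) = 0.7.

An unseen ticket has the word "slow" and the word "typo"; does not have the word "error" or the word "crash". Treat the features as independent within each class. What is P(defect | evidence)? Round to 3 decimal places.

defect: 0.1 × (1−0.8) × 0.9 × 0.3 × (1−0.9) = 0.00054
enhancement: 0.2 × (1−0.75) × 0.1 × 0.8 × (1−0.75) = 0.001
question: 0.7 × (1−0.15) × 0.5 × 0.6 × (1−0.7) = 0.05355
P(defect | x) = 0.00054 / 0.05509 ≈ 0.010

0.010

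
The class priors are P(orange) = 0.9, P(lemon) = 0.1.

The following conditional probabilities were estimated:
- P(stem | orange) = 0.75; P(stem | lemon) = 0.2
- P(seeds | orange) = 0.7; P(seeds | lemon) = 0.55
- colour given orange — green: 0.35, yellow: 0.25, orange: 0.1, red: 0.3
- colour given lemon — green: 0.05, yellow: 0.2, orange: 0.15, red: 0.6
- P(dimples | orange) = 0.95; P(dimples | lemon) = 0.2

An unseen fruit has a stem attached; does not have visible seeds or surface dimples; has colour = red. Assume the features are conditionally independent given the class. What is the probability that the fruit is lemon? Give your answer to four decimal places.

0.5872

orange: 0.9 × 0.75 × (1−0.7) × 0.3 × (1−0.95) = 0.0030375
lemon: 0.1 × 0.2 × (1−0.55) × 0.6 × (1−0.2) = 0.00432
P(lemon | x) = 0.00432 / 0.0073575 ≈ 0.5872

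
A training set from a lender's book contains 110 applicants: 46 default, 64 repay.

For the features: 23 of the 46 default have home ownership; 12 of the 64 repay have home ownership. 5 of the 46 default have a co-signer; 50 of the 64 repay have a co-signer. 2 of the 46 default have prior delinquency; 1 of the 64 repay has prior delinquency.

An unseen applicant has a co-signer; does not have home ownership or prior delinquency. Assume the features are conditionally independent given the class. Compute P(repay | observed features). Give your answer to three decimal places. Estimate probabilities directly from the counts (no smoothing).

0.944

default: (46/110) × (23/46) × (5/46) × (44/46) ≈ 0.0217391
repay: (64/110) × (52/64) × (50/64) × (63/64) ≈ 0.363548
P(repay | x) = 0.363548 / 0.3852871 ≈ 0.944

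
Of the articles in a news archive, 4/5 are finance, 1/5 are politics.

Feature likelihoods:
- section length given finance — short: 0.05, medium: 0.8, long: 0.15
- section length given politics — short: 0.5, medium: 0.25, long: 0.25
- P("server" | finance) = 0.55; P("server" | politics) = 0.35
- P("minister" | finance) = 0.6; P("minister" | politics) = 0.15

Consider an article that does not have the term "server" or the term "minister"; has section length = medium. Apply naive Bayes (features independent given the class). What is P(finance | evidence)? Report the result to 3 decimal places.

finance: 0.8 × 0.8 × (1−0.55) × (1−0.6) = 0.1152
politics: 0.2 × 0.25 × (1−0.35) × (1−0.15) = 0.027625
P(finance | x) = 0.1152 / 0.142825 ≈ 0.807

0.807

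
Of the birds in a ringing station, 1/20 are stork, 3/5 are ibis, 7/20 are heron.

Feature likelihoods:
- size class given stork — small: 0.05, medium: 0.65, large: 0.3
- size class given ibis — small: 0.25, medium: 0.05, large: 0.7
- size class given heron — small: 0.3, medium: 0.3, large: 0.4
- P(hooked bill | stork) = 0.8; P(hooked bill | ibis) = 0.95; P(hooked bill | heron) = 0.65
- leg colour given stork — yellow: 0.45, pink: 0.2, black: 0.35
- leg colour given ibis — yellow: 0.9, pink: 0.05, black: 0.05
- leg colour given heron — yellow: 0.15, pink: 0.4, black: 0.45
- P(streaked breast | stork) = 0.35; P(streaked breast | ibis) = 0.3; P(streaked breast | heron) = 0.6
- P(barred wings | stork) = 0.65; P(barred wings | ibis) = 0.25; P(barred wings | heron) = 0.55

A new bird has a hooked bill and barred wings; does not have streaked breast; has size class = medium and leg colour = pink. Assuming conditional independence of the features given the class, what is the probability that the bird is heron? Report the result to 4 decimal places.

stork: 0.05 × 0.65 × 0.8 × 0.2 × (1−0.35) × 0.65 = 0.002197
ibis: 0.6 × 0.05 × 0.95 × 0.05 × (1−0.3) × 0.25 = 0.000249375
heron: 0.35 × 0.3 × 0.65 × 0.4 × (1−0.6) × 0.55 = 0.006006
P(heron | x) = 0.006006 / 0.008452375 ≈ 0.7106

0.7106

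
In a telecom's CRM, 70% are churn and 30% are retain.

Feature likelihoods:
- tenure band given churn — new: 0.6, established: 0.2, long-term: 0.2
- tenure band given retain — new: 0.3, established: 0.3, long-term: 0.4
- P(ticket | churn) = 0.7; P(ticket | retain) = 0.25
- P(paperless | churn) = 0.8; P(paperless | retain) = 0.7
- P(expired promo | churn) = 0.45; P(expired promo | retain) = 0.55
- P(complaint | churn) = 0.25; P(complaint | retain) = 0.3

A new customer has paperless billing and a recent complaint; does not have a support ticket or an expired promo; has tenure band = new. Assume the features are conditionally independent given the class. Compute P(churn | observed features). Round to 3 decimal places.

0.685

churn: 0.7 × 0.6 × (1−0.7) × 0.8 × (1−0.45) × 0.25 = 0.01386
retain: 0.3 × 0.3 × (1−0.25) × 0.7 × (1−0.55) × 0.3 = 0.00637875
P(churn | x) = 0.01386 / 0.02023875 ≈ 0.685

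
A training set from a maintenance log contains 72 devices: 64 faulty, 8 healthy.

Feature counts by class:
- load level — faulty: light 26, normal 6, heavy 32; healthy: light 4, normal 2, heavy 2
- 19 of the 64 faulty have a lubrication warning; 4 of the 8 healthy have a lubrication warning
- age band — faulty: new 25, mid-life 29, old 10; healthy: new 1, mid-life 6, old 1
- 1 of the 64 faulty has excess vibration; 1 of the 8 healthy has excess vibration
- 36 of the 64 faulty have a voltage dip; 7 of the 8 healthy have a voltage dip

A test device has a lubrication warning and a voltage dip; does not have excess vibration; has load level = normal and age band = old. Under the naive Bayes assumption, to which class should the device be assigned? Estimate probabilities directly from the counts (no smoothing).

faulty

faulty: (64/72) × (6/64) × (19/64) × (10/64) × (63/64) × (36/64) = 0.00214040279388427734375
healthy: (8/72) × (2/8) × (4/8) × (1/8) × (7/8) × (7/8) ≈ 0.00132921
Highest score → faulty.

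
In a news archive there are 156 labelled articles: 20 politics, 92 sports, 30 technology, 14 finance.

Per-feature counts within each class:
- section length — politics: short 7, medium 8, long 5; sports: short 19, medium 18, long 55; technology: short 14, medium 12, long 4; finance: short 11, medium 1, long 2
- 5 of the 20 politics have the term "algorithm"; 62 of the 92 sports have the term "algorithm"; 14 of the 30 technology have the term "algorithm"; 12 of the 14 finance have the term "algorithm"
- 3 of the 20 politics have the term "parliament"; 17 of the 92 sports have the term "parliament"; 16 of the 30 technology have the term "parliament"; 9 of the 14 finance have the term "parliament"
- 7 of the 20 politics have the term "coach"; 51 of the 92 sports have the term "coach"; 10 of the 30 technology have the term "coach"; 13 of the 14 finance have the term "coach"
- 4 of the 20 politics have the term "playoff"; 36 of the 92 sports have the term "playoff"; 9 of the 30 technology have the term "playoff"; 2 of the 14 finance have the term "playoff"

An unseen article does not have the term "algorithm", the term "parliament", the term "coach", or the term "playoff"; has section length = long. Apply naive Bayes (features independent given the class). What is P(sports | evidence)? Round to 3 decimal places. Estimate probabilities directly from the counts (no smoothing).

politics: (20/156) × (5/20) × (15/20) × (17/20) × (13/20) × (16/20) = 0.010625
sports: (92/156) × (55/92) × (30/92) × (75/92) × (41/92) × (56/92) ≈ 0.0254238
technology: (30/156) × (4/30) × (16/30) × (14/30) × (20/30) × (21/30) ≈ 0.00297816
finance: (14/156) × (2/14) × (2/14) × (5/14) × (1/14) × (12/14) ≈ 0.0000400474
P(sports | x) = 0.0254238 / 0.0390670074 ≈ 0.651

0.651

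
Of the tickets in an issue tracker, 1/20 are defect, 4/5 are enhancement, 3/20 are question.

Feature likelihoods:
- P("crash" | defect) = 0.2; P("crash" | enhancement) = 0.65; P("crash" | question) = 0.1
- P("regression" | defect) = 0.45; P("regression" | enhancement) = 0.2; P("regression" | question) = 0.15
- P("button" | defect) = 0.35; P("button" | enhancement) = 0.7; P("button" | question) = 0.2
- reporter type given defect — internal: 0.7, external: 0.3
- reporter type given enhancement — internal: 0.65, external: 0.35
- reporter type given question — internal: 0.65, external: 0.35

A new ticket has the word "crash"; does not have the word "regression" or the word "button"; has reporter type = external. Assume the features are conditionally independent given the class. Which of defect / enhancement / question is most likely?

enhancement

defect: 0.05 × 0.2 × (1−0.45) × (1−0.35) × 0.3 = 0.0010725
enhancement: 0.8 × 0.65 × (1−0.2) × (1−0.7) × 0.35 = 0.04368
question: 0.15 × 0.1 × (1−0.15) × (1−0.2) × 0.35 = 0.00357
Highest score → enhancement.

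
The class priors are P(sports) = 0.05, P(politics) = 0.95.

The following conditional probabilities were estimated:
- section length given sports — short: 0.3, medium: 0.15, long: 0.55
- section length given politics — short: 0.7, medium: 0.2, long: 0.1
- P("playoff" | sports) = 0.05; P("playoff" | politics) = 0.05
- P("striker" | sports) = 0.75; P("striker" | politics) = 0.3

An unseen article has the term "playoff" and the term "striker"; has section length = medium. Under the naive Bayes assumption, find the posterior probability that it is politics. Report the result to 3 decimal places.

0.910

sports: 0.05 × 0.15 × 0.05 × 0.75 = 0.00028125
politics: 0.95 × 0.2 × 0.05 × 0.3 = 0.00285
P(politics | x) = 0.00285 / 0.00313125 ≈ 0.910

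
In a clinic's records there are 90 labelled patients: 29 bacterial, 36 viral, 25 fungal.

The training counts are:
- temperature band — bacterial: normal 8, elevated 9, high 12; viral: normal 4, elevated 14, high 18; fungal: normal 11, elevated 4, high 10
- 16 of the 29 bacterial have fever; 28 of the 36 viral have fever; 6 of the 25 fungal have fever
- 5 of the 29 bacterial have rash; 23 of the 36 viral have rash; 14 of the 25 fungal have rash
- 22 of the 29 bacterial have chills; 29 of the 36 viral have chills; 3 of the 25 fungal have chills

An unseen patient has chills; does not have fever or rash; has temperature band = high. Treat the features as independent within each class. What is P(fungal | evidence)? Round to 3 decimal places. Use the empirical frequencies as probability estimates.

bacterial: (29/90) × (12/29) × (13/29) × (24/29) × (22/29) ≈ 0.0375251
viral: (36/90) × (18/36) × (8/36) × (13/36) × (29/36) ≈ 0.0129287
fungal: (25/90) × (10/25) × (19/25) × (11/25) × (3/25) ≈ 0.00445867
P(fungal | x) = 0.00445867 / 0.05491247 ≈ 0.081

0.081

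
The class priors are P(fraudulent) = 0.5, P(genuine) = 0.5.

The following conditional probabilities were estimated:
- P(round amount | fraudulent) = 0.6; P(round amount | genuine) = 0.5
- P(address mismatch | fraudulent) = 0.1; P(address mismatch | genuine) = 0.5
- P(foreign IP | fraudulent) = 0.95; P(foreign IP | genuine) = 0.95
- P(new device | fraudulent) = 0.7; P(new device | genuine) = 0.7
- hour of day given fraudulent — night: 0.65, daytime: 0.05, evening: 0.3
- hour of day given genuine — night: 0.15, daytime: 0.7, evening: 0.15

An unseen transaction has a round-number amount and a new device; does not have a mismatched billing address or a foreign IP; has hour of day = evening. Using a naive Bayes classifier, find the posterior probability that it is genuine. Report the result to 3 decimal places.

0.188

fraudulent: 0.5 × 0.6 × (1−0.1) × (1−0.95) × 0.7 × 0.3 = 0.002835
genuine: 0.5 × 0.5 × (1−0.5) × (1−0.95) × 0.7 × 0.15 = 0.00065625
P(genuine | x) = 0.00065625 / 0.00349125 ≈ 0.188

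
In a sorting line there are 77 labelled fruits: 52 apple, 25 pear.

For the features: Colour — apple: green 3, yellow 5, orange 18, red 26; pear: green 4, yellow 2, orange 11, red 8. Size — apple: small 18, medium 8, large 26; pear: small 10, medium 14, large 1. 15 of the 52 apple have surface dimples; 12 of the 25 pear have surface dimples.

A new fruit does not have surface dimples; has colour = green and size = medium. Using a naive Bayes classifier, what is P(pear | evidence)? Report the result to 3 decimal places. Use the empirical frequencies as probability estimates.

apple: (52/77) × (3/52) × (8/52) × (37/52) ≈ 0.00426497
pear: (25/77) × (4/25) × (14/25) × (13/25) ≈ 0.0151273
P(pear | x) = 0.0151273 / 0.01939227 ≈ 0.780

0.780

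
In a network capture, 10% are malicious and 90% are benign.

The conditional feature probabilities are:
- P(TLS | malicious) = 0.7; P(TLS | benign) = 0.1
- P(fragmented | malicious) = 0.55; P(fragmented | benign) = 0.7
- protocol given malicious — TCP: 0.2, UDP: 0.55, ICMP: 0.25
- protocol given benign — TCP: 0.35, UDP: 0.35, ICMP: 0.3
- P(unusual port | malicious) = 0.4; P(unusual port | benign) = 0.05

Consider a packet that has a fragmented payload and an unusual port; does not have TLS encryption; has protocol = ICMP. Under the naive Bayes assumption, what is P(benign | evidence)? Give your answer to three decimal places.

0.838

malicious: 0.1 × (1−0.7) × 0.55 × 0.25 × 0.4 = 0.00165
benign: 0.9 × (1−0.1) × 0.7 × 0.3 × 0.05 = 0.008505
P(benign | x) = 0.008505 / 0.010155 ≈ 0.838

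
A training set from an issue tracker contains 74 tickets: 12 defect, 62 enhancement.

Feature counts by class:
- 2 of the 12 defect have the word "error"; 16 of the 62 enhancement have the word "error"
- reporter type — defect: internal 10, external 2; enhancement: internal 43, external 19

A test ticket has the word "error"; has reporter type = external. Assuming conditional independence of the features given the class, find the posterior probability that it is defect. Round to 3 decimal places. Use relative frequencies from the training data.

0.064

defect: (12/74) × (2/12) × (2/12) ≈ 0.0045045
enhancement: (62/74) × (16/62) × (19/62) ≈ 0.0662598
P(defect | x) = 0.0045045 / 0.0707643 ≈ 0.064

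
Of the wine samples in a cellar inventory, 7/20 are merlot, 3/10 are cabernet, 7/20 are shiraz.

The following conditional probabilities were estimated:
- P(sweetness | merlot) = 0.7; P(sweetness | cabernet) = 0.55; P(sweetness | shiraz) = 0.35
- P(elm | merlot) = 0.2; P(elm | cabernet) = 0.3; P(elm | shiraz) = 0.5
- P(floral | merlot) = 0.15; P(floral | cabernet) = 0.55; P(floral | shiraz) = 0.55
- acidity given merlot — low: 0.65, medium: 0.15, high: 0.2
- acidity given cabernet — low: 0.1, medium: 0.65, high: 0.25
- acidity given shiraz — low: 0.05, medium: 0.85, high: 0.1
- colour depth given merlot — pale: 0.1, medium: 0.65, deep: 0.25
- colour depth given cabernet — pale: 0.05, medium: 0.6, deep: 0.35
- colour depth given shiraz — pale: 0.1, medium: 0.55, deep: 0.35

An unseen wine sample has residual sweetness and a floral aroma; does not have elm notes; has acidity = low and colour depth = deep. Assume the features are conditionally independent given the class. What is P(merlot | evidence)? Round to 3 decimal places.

merlot: 0.35 × 0.7 × (1−0.2) × 0.15 × 0.65 × 0.25 = 0.0047775
cabernet: 0.3 × 0.55 × (1−0.3) × 0.55 × 0.1 × 0.35 = 0.002223375
shiraz: 0.35 × 0.35 × (1−0.5) × 0.55 × 0.05 × 0.35 = 0.00058953125
P(merlot | x) = 0.0047775 / 0.00759040625 ≈ 0.629

0.629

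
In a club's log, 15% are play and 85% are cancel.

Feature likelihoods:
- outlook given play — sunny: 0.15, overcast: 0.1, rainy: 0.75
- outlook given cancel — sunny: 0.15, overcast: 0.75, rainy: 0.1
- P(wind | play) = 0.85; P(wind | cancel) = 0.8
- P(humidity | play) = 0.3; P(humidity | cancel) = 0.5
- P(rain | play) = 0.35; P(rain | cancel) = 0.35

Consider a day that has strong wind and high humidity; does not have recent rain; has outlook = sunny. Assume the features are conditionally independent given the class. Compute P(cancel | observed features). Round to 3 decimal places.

0.899

play: 0.15 × 0.15 × 0.85 × 0.3 × (1−0.35) = 0.003729375
cancel: 0.85 × 0.15 × 0.8 × 0.5 × (1−0.35) = 0.03315
P(cancel | x) = 0.03315 / 0.036879375 ≈ 0.899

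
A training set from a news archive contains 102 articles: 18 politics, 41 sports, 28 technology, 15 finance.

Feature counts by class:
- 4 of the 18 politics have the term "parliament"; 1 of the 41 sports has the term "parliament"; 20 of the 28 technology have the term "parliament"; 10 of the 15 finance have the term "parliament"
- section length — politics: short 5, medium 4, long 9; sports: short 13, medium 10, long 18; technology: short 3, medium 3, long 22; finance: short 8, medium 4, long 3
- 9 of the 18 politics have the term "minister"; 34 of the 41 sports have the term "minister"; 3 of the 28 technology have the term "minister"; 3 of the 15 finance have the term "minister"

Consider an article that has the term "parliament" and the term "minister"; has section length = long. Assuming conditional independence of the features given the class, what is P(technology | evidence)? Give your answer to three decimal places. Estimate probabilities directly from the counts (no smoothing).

politics: (18/102) × (4/18) × (9/18) × (9/18) ≈ 0.00980392
sports: (41/102) × (1/41) × (18/41) × (34/41) ≈ 0.0035693
technology: (28/102) × (20/28) × (22/28) × (3/28) ≈ 0.0165066
finance: (15/102) × (10/15) × (3/15) × (3/15) ≈ 0.00392157
P(technology | x) = 0.0165066 / 0.03380139 ≈ 0.488

0.488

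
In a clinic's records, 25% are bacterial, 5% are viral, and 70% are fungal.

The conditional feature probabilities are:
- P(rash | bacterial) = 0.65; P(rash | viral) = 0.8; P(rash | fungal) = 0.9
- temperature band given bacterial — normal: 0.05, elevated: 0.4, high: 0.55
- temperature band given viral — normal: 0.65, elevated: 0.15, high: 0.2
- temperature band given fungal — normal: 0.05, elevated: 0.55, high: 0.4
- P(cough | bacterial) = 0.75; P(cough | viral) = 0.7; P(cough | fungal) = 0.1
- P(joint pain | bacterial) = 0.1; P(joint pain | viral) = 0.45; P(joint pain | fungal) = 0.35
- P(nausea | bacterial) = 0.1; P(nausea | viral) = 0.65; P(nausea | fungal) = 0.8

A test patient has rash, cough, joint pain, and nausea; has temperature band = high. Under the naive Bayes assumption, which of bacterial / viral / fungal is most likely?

bacterial: 0.25 × 0.65 × 0.55 × 0.75 × 0.1 × 0.1 = 0.0006703125
viral: 0.05 × 0.8 × 0.2 × 0.7 × 0.45 × 0.65 = 0.001638
fungal: 0.7 × 0.9 × 0.4 × 0.1 × 0.35 × 0.8 = 0.007056
Highest score → fungal.

fungal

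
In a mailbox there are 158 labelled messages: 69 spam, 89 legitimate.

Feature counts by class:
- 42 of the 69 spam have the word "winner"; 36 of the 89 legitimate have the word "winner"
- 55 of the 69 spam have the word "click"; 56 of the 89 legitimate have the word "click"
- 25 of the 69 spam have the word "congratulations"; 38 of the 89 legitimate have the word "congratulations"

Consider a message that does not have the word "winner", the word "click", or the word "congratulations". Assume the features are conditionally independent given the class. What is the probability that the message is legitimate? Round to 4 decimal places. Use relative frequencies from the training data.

spam: (69/158) × (27/69) × (14/69) × (44/69) ≈ 0.02211
legitimate: (89/158) × (53/89) × (33/89) × (51/89) ≈ 0.0712726
P(legitimate | x) = 0.0712726 / 0.0933826 ≈ 0.7632

0.7632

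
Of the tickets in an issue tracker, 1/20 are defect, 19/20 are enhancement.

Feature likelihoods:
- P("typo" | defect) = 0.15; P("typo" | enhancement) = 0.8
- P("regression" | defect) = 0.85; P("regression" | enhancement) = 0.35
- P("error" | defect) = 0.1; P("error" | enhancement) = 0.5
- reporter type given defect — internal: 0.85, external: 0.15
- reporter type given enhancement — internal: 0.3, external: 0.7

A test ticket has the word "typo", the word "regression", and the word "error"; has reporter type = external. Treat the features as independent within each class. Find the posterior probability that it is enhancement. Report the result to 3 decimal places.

0.999

defect: 0.05 × 0.15 × 0.85 × 0.1 × 0.15 = 0.000095625
enhancement: 0.95 × 0.8 × 0.35 × 0.5 × 0.7 = 0.0931
P(enhancement | x) = 0.0931 / 0.093195625 ≈ 0.999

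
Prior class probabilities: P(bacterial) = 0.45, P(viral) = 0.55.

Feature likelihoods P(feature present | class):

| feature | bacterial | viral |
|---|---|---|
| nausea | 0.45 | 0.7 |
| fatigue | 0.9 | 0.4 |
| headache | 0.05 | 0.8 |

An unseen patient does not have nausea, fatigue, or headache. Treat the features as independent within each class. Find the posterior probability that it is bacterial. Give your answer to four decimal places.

bacterial: 0.45 × (1−0.45) × (1−0.9) × (1−0.05) = 0.0235125
viral: 0.55 × (1−0.7) × (1−0.4) × (1−0.8) = 0.0198
P(bacterial | x) = 0.0235125 / 0.0433125 ≈ 0.5429

0.5429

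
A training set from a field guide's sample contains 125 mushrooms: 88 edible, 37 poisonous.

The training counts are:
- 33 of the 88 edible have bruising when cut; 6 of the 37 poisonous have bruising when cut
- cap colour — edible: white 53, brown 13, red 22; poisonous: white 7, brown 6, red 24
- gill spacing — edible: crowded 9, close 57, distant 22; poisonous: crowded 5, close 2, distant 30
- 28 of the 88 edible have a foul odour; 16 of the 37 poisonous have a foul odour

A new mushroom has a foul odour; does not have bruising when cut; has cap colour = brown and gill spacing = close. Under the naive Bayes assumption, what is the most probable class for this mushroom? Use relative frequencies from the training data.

edible

edible: (88/125) × (55/88) × (13/88) × (57/88) × (28/88) ≈ 0.0133962
poisonous: (37/125) × (31/37) × (6/37) × (2/37) × (16/37) ≈ 0.000940043
Highest score → edible.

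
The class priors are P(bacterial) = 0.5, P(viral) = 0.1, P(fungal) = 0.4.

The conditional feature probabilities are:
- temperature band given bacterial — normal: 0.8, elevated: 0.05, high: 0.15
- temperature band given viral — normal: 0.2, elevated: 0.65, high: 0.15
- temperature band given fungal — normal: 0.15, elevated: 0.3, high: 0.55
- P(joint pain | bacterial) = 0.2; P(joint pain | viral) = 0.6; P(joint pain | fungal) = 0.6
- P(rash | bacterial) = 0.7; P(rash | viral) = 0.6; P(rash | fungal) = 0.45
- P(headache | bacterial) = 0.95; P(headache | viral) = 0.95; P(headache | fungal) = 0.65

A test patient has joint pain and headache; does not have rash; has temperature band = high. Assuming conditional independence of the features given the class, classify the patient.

bacterial: 0.5 × 0.15 × 0.2 × (1−0.7) × 0.95 = 0.004275
viral: 0.1 × 0.15 × 0.6 × (1−0.6) × 0.95 = 0.00342
fungal: 0.4 × 0.55 × 0.6 × (1−0.45) × 0.65 = 0.04719
Highest score → fungal.

fungal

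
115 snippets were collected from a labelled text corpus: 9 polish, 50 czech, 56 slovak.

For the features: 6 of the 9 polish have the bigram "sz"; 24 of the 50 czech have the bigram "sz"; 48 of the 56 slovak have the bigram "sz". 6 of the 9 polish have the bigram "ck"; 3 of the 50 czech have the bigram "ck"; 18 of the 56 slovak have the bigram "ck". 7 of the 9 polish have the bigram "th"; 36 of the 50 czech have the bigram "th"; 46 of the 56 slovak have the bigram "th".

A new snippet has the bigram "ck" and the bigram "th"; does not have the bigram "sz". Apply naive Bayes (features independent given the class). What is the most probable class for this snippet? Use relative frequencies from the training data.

polish: (9/115) × (3/9) × (6/9) × (7/9) ≈ 0.0135266
czech: (50/115) × (26/50) × (3/50) × (36/50) ≈ 0.00976696
slovak: (56/115) × (8/56) × (18/56) × (46/56) ≈ 0.0183673
Highest score → slovak.

slovak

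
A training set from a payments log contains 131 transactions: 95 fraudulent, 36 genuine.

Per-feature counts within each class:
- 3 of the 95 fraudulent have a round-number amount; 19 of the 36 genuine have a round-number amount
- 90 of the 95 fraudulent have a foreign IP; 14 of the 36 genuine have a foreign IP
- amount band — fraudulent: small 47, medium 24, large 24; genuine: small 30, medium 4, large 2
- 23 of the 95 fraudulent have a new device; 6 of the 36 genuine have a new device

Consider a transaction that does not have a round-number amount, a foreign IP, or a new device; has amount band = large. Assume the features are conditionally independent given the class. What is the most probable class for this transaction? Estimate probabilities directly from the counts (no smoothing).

fraudulent

fraudulent: (95/131) × (92/95) × (5/95) × (24/95) × (72/95) ≈ 0.00707717
genuine: (36/131) × (17/36) × (22/36) × (2/36) × (30/36) ≈ 0.0036715
Highest score → fraudulent.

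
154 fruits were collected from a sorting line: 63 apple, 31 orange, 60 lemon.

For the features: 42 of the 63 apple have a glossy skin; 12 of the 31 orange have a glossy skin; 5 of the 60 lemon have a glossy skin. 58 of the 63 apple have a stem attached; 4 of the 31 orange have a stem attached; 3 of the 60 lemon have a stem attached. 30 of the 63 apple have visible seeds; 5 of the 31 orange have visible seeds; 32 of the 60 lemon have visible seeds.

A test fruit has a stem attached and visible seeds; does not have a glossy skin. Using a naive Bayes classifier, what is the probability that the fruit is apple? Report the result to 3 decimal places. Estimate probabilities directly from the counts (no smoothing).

apple: (63/154) × (21/63) × (58/63) × (30/63) ≈ 0.0597815
orange: (31/154) × (19/31) × (4/31) × (5/31) ≈ 0.00256767
lemon: (60/154) × (55/60) × (3/60) × (32/60) ≈ 0.00952381
P(apple | x) = 0.0597815 / 0.07187298 ≈ 0.832

0.832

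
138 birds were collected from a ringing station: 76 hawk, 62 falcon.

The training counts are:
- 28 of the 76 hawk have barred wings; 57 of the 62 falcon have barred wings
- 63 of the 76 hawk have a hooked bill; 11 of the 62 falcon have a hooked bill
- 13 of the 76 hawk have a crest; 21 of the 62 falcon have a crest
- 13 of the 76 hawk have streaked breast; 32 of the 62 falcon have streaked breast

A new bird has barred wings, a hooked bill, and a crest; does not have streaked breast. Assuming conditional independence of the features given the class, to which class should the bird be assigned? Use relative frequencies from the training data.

hawk

hawk: (76/138) × (28/76) × (63/76) × (13/76) × (63/76) ≈ 0.0238486
falcon: (62/138) × (57/62) × (11/62) × (21/62) × (30/62) ≈ 0.0120103
Highest score → hawk.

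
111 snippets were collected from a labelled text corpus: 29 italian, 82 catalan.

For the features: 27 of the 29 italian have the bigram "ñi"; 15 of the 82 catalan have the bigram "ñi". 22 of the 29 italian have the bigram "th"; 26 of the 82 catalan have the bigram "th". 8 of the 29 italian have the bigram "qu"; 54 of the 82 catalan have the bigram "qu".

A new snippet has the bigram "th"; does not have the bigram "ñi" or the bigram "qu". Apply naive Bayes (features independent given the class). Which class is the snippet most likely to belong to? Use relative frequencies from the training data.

italian: (29/111) × (2/29) × (22/29) × (21/29) ≈ 0.00989813
catalan: (82/111) × (67/82) × (26/82) × (28/82) ≈ 0.0653515
Highest score → catalan.

catalan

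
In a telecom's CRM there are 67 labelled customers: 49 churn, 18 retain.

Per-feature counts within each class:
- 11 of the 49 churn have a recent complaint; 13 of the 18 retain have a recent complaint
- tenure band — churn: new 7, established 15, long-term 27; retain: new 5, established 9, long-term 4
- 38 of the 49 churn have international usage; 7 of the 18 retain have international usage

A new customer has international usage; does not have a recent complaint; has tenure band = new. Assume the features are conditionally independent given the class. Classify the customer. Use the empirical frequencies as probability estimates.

churn

churn: (49/67) × (38/49) × (7/49) × (38/49) ≈ 0.0628345
retain: (18/67) × (5/18) × (5/18) × (7/18) ≈ 0.00806154
Highest score → churn.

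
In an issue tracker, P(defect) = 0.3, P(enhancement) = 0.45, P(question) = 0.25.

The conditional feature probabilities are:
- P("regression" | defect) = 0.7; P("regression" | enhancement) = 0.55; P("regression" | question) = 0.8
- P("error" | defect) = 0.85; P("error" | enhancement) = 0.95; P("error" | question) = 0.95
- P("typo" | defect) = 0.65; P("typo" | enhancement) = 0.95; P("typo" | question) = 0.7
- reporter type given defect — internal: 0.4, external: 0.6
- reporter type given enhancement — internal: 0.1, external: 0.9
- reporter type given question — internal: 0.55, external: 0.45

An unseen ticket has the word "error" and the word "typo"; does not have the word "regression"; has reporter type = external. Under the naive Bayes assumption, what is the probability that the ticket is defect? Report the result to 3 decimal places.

0.143

defect: 0.3 × (1−0.7) × 0.85 × 0.65 × 0.6 = 0.029835
enhancement: 0.45 × (1−0.55) × 0.95 × 0.95 × 0.9 = 0.164480625
question: 0.25 × (1−0.8) × 0.95 × 0.7 × 0.45 = 0.0149625
P(defect | x) = 0.029835 / 0.209278125 ≈ 0.143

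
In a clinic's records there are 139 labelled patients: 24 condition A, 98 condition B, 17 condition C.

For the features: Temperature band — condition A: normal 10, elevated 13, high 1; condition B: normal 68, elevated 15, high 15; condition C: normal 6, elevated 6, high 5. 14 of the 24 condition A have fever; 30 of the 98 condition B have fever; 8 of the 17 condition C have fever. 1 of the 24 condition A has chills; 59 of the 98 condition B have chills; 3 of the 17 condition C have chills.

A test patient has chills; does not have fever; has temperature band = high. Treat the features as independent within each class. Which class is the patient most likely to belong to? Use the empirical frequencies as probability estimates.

condition B

condition A: (24/139) × (1/24) × (10/24) × (1/24) ≈ 0.0001249
condition B: (98/139) × (15/98) × (68/98) × (59/98) ≈ 0.0450801
condition C: (17/139) × (5/17) × (9/17) × (3/17) ≈ 0.00336063
Highest score → condition B.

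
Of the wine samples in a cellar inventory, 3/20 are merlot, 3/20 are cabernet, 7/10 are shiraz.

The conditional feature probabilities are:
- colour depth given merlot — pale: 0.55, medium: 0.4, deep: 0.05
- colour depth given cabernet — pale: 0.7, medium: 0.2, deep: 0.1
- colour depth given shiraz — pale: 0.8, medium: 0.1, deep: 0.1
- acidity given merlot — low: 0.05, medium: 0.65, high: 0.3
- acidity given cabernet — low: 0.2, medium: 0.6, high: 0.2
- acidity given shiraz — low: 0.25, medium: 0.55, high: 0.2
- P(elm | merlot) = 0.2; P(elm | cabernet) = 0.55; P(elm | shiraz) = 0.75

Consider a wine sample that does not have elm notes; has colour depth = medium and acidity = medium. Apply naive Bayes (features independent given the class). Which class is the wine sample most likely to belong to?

merlot: 0.15 × 0.4 × 0.65 × (1−0.2) = 0.0312
cabernet: 0.15 × 0.2 × 0.6 × (1−0.55) = 0.0081
shiraz: 0.7 × 0.1 × 0.55 × (1−0.75) = 0.009625
Highest score → merlot.

merlot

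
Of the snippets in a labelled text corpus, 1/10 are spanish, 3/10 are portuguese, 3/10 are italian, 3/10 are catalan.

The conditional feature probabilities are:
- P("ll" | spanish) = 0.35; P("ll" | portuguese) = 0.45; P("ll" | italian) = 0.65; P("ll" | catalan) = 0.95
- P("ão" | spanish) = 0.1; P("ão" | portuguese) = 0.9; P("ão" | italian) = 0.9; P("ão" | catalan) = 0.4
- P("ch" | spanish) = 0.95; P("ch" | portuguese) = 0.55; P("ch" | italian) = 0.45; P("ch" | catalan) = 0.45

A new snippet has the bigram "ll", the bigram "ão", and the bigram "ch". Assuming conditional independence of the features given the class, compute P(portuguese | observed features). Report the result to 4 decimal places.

spanish: 0.1 × 0.35 × 0.1 × 0.95 = 0.003325
portuguese: 0.3 × 0.45 × 0.9 × 0.55 = 0.066825
italian: 0.3 × 0.65 × 0.9 × 0.45 = 0.078975
catalan: 0.3 × 0.95 × 0.4 × 0.45 = 0.0513
P(portuguese | x) = 0.066825 / 0.200425 ≈ 0.3334

0.3334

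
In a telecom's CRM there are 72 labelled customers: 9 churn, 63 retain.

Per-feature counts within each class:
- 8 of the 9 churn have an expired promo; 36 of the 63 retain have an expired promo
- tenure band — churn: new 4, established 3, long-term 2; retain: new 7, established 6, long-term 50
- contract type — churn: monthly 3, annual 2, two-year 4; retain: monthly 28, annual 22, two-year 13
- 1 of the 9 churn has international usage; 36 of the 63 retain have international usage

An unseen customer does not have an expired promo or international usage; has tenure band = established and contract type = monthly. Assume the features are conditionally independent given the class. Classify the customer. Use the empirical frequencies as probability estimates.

churn: (9/72) × (1/9) × (3/9) × (3/9) × (8/9) ≈ 0.00137174
retain: (63/72) × (27/63) × (6/63) × (28/63) × (27/63) ≈ 0.00680272
Highest score → retain.

retain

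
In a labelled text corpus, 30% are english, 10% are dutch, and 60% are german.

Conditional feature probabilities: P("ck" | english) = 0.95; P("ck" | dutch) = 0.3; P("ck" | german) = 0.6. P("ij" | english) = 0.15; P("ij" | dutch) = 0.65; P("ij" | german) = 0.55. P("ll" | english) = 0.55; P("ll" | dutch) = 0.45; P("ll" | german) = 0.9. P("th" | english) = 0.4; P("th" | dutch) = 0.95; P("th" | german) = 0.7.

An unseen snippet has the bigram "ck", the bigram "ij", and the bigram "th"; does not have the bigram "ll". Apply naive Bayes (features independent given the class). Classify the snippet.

german

english: 0.3 × 0.95 × 0.15 × (1−0.55) × 0.4 = 0.007695
dutch: 0.1 × 0.3 × 0.65 × (1−0.45) × 0.95 = 0.01018875
german: 0.6 × 0.6 × 0.55 × (1−0.9) × 0.7 = 0.01386
Highest score → german.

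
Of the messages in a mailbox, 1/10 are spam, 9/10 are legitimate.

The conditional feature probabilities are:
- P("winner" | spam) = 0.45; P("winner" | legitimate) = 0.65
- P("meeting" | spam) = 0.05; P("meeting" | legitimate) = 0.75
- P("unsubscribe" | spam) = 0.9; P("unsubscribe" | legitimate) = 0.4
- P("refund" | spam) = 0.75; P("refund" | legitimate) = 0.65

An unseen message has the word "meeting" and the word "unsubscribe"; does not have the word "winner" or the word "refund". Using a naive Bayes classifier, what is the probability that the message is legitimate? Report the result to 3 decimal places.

0.982

spam: 0.1 × (1−0.45) × 0.05 × 0.9 × (1−0.75) = 0.00061875
legitimate: 0.9 × (1−0.65) × 0.75 × 0.4 × (1−0.65) = 0.033075
P(legitimate | x) = 0.033075 / 0.03369375 ≈ 0.982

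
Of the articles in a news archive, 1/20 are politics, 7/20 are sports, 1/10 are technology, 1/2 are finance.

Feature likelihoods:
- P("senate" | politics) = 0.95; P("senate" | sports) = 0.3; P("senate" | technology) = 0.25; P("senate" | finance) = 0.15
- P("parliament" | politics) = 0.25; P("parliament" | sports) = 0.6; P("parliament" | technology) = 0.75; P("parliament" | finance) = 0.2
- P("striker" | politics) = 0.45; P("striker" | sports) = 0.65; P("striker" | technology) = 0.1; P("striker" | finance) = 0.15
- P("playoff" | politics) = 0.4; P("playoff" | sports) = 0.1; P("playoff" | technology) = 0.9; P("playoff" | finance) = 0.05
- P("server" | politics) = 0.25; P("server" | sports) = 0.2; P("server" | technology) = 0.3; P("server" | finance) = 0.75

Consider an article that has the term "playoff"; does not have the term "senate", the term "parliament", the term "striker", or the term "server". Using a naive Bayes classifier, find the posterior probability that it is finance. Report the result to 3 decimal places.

politics: 0.05 × (1−0.95) × (1−0.25) × (1−0.45) × 0.4 × (1−0.25) = 0.000309375
sports: 0.35 × (1−0.3) × (1−0.6) × (1−0.65) × 0.1 × (1−0.2) = 0.002744
technology: 0.1 × (1−0.25) × (1−0.75) × (1−0.1) × 0.9 × (1−0.3) = 0.01063125
finance: 0.5 × (1−0.15) × (1−0.2) × (1−0.15) × 0.05 × (1−0.75) = 0.0036125
P(finance | x) = 0.0036125 / 0.017297125 ≈ 0.209

0.209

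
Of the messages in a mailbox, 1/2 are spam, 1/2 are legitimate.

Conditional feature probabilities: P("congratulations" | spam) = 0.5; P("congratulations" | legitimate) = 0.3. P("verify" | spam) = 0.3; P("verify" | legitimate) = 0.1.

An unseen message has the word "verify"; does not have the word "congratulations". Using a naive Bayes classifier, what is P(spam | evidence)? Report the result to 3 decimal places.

spam: 0.5 × (1−0.5) × 0.3 = 0.075
legitimate: 0.5 × (1−0.3) × 0.1 = 0.035
P(spam | x) = 0.075 / 0.11 ≈ 0.682

0.682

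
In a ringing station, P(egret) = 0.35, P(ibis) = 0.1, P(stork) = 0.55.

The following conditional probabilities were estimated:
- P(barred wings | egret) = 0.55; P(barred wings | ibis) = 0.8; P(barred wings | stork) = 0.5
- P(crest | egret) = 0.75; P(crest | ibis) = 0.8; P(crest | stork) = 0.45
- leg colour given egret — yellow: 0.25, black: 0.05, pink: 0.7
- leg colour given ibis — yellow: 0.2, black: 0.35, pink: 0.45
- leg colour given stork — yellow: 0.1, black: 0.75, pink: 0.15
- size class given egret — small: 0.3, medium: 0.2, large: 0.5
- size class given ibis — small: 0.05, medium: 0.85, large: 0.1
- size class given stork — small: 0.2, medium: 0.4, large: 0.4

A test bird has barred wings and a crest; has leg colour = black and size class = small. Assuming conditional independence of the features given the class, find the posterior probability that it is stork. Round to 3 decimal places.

0.850

egret: 0.35 × 0.55 × 0.75 × 0.05 × 0.3 = 0.002165625
ibis: 0.1 × 0.8 × 0.8 × 0.35 × 0.05 = 0.00112
stork: 0.55 × 0.5 × 0.45 × 0.75 × 0.2 = 0.0185625
P(stork | x) = 0.0185625 / 0.021848125 ≈ 0.850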